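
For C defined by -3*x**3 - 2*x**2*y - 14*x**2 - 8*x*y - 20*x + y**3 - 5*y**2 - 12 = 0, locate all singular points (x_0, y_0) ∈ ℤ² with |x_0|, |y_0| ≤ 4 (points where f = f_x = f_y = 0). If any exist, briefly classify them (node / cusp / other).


Singular points: {(-2, 2)}; classification: cusp.

Compute partial derivatives:
  f_x = -9*x**2 - 4*x*y - 28*x - 8*y - 20.
  f_y = -2*x**2 - 8*x + 3*y**2 - 10*y.
Scan x_0 ∈ {−4, ..., 4}. For each x_0, f_y(x_0, y) is a polynomial in y; find its integer roots y ∈ {−4, ..., 4}, then test f_x and f at those candidates.
  x = -4: f_y(-4, y) = 3*y**2 - 10*y; vanishes at y ∈ {0}. (-4, 0): f_x = -52 ≠ 0.
  x = -3: f_y(-3, y) = 3*y**2 - 10*y + 6; no integer root y with |y| ≤ 4.
  x = -2: f_y(-2, y) = 3*y**2 - 10*y + 8; vanishes at y ∈ {2}. (-2, 2): f_x = 0, f = 0 — SINGULAR.
  x = -1: f_y(-1, y) = 3*y**2 - 10*y + 6; no integer root y with |y| ≤ 4.
  x = 0: f_y(0, y) = 3*y**2 - 10*y; vanishes at y ∈ {0}. (0, 0): f_x = -20 ≠ 0.
  x = 1: f_y(1, y) = 3*y**2 - 10*y - 10; no integer root y with |y| ≤ 4.
  x = 2: f_y(2, y) = 3*y**2 - 10*y - 24; no integer root y with |y| ≤ 4.
  x = 3: f_y(3, y) = 3*y**2 - 10*y - 42; no integer root y with |y| ≤ 4.
  x = 4: f_y(4, y) = 3*y**2 - 10*y - 64; no integer root y with |y| ≤ 4.
Only singular point on the grid: (-2, 2).
Classify: substitute x = -2 + u, y = 2 + v and expand: f = -3*u**3 - 2*u**2*v + v**3 + v**2.
No constant or linear terms (consistent with a singular point). Quadratic part: v**2. Cubic part: -3*u**3 - 2*u**2*v + v**3.
The quadratic part v**2 is a perfect square, so there is a single (double) tangent line v = 0, i.e. y = 2. Restricting the cubic part to that line (v = 0) leaves -3*u**3 ≠ 0, so f is not divisible by v and the branch is v² ≈ 3*u**3 to lowest order — this is a cusp.
Classification: cusp.


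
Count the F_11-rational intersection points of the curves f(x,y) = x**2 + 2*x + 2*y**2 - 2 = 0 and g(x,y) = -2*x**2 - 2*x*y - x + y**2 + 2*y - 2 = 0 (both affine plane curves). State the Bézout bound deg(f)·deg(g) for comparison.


Common zeros: {(1, 4), (1, 7), (8, 7)}; count = 3; Bézout bound = 4.

deg(f) = 2, deg(g) = 2, so Bézout bound = 4.
Scan x ∈ F_11. For each x, list the y ∈ F_11 with f(x, y) ≡ 0 and those with g(x, y) ≡ 0 (mod 11); the common zeros in that column are the intersection.
  x = 0: f ≡ 0 at y ∈ {1, 10}; g ≡ 0 at y ∈ {4, 5}; common: ∅.
  x = 1: f ≡ 0 at y ∈ {4, 7}; g ≡ 0 at y ∈ {4, 7}; common: {4, 7}.
  x = 2: f ≡ 0 at y ∈ ∅; g ≡ 0 at y ∈ ∅; common: ∅.
  x = 3: f ≡ 0 at y ∈ ∅; g ≡ 0 at y ∈ {6, 9}; common: ∅.
  x = 4: f ≡ 0 at y ∈ {0}; g ≡ 0 at y ∈ {8, 9}; common: ∅.
  x = 5: f ≡ 0 at y ∈ {0}; g ≡ 0 at y ∈ ∅; common: ∅.
  x = 6: f ≡ 0 at y ∈ ∅; g ≡ 0 at y ∈ ∅; common: ∅.
  x = 7: f ≡ 0 at y ∈ ∅; g ≡ 0 at y ∈ {6}; common: ∅.
  x = 8: f ≡ 0 at y ∈ {4, 7}; g ≡ 0 at y ∈ {7}; common: {7}.
  x = 9: f ≡ 0 at y ∈ {1, 10}; g ≡ 0 at y ∈ ∅; common: ∅.
  x = 10: f ≡ 0 at y ∈ ∅; g ≡ 0 at y ∈ ∅; common: ∅.
Collecting: common zeros = {(1, 4), (1, 7), (8, 7)}, so the count is 3.
Comparison with the Bézout bound: 3 ≤ 4 = deg(f)·deg(g), as expected for curves with no common component (the affine F_11-count falls short of the bound because intersections may lie at infinity, over extension fields, or carry multiplicity).


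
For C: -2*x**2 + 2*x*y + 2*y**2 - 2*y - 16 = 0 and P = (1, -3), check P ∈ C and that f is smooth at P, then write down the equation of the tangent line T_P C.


Tangent line at P: -10*x - 12*y - 26 = 0.

Step 1: f(1, -3) = 0, so P lies on C.
Step 2: partial derivatives
  f_x(x, y) = -4*x + 2*y, f_y(x, y) = 2*x + 4*y - 2.
  f_x(P) = -10, f_y(P) = -12 (gradient nonzero, so P is smooth).
Step 3: tangent line at P: -10·(x − 1) + -12·(y − -3) = 0.
Expanding: -10*x - 12*y - 26 = 0.


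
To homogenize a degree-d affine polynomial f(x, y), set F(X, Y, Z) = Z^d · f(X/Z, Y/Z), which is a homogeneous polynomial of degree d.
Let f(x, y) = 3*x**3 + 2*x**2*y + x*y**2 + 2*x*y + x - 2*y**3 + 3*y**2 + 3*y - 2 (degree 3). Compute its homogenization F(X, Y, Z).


F(X, Y, Z) = 3*X**3 + 2*X**2*Y + X*Y**2 + 2*X*Y*Z + X*Z**2 - 2*Y**3 + 3*Y**2*Z + 3*Y*Z**2 - 2*Z**3

deg(f) = 3.
Substitute x = X/Z, y = Y/Z into f, then multiply by Z^3.
  monomial 3·x^3·y^0 ↦ 3·X^3·Y^0·Z^0.
  monomial 2·x^2·y^1 ↦ 2·X^2·Y^1·Z^0.
  monomial 1·x^1·y^2 ↦ 1·X^1·Y^2·Z^0.
  monomial 2·x^1·y^1 ↦ 2·X^1·Y^1·Z^1.
  monomial 1·x^1·y^0 ↦ 1·X^1·Y^0·Z^2.
  monomial -2·x^0·y^3 ↦ -2·X^0·Y^3·Z^0.
  monomial 3·x^0·y^2 ↦ 3·X^0·Y^2·Z^1.
  monomial 3·x^0·y^1 ↦ 3·X^0·Y^1·Z^2.
  monomial -2·x^0·y^0 ↦ -2·X^0·Y^0·Z^3.
Collecting: F(X, Y, Z) = 3*X**3 + 2*X**2*Y + X*Y**2 + 2*X*Y*Z + X*Z**2 - 2*Y**3 + 3*Y**2*Z + 3*Y*Z**2 - 2*Z**3.


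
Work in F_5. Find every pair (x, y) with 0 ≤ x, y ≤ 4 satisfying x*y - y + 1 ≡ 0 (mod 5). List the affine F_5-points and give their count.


Affine F_5-points: {(0, 1), (2, 4), (3, 2), (4, 3)}; count = 4.

For each of the 25 pairs (x, y) ∈ F_5², evaluate f(x, y) mod 5. Record the zeros.
  x = 0: [0↦1, 1↦0, 2↦4, 3↦3, 4↦2]  zeros at y ∈ {1}
  x = 1: [0↦1, 1↦1, 2↦1, 3↦1, 4↦1]  zeros at y ∈ ∅
  x = 2: [0↦1, 1↦2, 2↦3, 3↦4, 4↦0]  zeros at y ∈ {4}
  x = 3: [0↦1, 1↦3, 2↦0, 3↦2, 4↦4]  zeros at y ∈ {2}
  x = 4: [0↦1, 1↦4, 2↦2, 3↦0, 4↦3]  zeros at y ∈ {3}
Collecting zeros: affine points = {(0, 1), (2, 4), (3, 2), (4, 3)}.
Total count |C(F_5)_aff| = 4.


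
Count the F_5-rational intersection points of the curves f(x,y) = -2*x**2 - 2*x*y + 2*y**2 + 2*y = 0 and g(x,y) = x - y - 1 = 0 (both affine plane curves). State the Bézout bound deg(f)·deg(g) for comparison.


Common zeros: {(0, 4)}; count = 1; Bézout bound = 2.

deg(f) = 2, deg(g) = 1, so Bézout bound = 2.
Scan x ∈ F_5. For each x, list the y ∈ F_5 with f(x, y) ≡ 0 and those with g(x, y) ≡ 0 (mod 5); the common zeros in that column are the intersection.
  x = 0: f ≡ 0 at y ∈ {0, 4}; g ≡ 0 at y ∈ {4}; common: {4}.
  x = 1: f ≡ 0 at y ∈ {1, 4}; g ≡ 0 at y ∈ {0}; common: ∅.
  x = 2: f ≡ 0 at y ∈ ∅; g ≡ 0 at y ∈ {1}; common: ∅.
  x = 3: f ≡ 0 at y ∈ {1}; g ≡ 0 at y ∈ {2}; common: ∅.
  x = 4: f ≡ 0 at y ∈ ∅; g ≡ 0 at y ∈ {3}; common: ∅.
Collecting: common zeros = {(0, 4)}, so the count is 1.
Comparison with the Bézout bound: 1 ≤ 2 = deg(f)·deg(g), as expected for curves with no common component (the affine F_5-count falls short of the bound because intersections may lie at infinity, over extension fields, or carry multiplicity).


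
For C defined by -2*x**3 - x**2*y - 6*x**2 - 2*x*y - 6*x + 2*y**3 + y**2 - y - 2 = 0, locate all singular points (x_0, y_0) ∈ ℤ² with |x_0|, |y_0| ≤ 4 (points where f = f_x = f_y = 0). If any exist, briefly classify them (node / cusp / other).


Singular points: {(-1, 0)}; classification: cusp.

Compute partial derivatives:
  f_x = -6*x**2 - 2*x*y - 12*x - 2*y - 6.
  f_y = -x**2 - 2*x + 6*y**2 + 2*y - 1.
Scan x_0 ∈ {−4, ..., 4}. For each x_0, f_y(x_0, y) is a polynomial in y; find its integer roots y ∈ {−4, ..., 4}, then test f_x and f at those candidates.
  x = -4: f_y(-4, y) = 6*y**2 + 2*y - 9; no integer root y with |y| ≤ 4.
  x = -3: f_y(-3, y) = 6*y**2 + 2*y - 4; vanishes at y ∈ {-1}. (-3, -1): f_x = -28 ≠ 0.
  x = -2: f_y(-2, y) = 6*y**2 + 2*y - 1; no integer root y with |y| ≤ 4.
  x = -1: f_y(-1, y) = 6*y**2 + 2*y; vanishes at y ∈ {0}. (-1, 0): f_x = 0, f = 0 — SINGULAR.
  x = 0: f_y(0, y) = 6*y**2 + 2*y - 1; no integer root y with |y| ≤ 4.
  x = 1: f_y(1, y) = 6*y**2 + 2*y - 4; vanishes at y ∈ {-1}. (1, -1): f_x = -20 ≠ 0.
  x = 2: f_y(2, y) = 6*y**2 + 2*y - 9; no integer root y with |y| ≤ 4.
  x = 3: f_y(3, y) = 6*y**2 + 2*y - 16; no integer root y with |y| ≤ 4.
  x = 4: f_y(4, y) = 6*y**2 + 2*y - 25; no integer root y with |y| ≤ 4.
Only singular point on the grid: (-1, 0).
Classify: substitute x = -1 + u, y = 0 + v and expand: f = -2*u**3 - u**2*v + 2*v**3 + v**2.
No constant or linear terms (consistent with a singular point). Quadratic part: v**2. Cubic part: -2*u**3 - u**2*v + 2*v**3.
The quadratic part v**2 is a perfect square, so there is a single (double) tangent line v = 0, i.e. y = 0. Restricting the cubic part to that line (v = 0) leaves -2*u**3 ≠ 0, so f is not divisible by v and the branch is v² ≈ 2*u**3 to lowest order — this is a cusp.
Classification: cusp.


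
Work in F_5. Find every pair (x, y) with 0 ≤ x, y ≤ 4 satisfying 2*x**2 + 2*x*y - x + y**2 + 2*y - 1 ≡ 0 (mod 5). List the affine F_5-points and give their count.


Affine F_5-points: {(1, 0), (1, 1), (2, 0), (2, 4)}; count = 4.

For each of the 25 pairs (x, y) ∈ F_5², evaluate f(x, y) mod 5. Record the zeros.
  x = 0: [0↦4, 1↦2, 2↦2, 3↦4, 4↦3]  zeros at y ∈ ∅
  x = 1: [0↦0, 1↦0, 2↦2, 3↦1, 4↦2]  zeros at y ∈ {0, 1}
  x = 2: [0↦0, 1↦2, 2↦1, 3↦2, 4↦0]  zeros at y ∈ {0, 4}
  x = 3: [0↦4, 1↦3, 2↦4, 3↦2, 4↦2]  zeros at y ∈ ∅
  x = 4: [0↦2, 1↦3, 2↦1, 3↦1, 4↦3]  zeros at y ∈ ∅
Collecting zeros: affine points = {(1, 0), (1, 1), (2, 0), (2, 4)}.
Total count |C(F_5)_aff| = 4.


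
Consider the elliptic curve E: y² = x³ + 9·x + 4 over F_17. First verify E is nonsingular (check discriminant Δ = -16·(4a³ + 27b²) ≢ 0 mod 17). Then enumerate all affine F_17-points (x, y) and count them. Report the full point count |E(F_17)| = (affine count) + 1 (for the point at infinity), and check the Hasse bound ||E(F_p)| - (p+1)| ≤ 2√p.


Affine points = {(0, 2), (0, 15), (2, 8), (2, 9), (4, 6), (4, 11), (5, 2), (5, 15), (6, 6), (6, 11), (7, 6), (7, 11), (9, 7), (9, 10), (12, 2), (12, 15), (14, 1), (14, 16)}; affine count = 18; |E(F_17)| = 19.

Discriminant check: Δ ∝ 4a³ + 27b² = 4·9³ + 27·4² = 4·729 + 27·16 ≡ 16 (mod 17). Nonzero ⇒ E is nonsingular.
For each x ∈ F_17, compute rhs = x³ + 9·x + 4 mod 17, then count y ∈ F_17 with y² ≡ rhs.
  x = 0: rhs = 4, matching y values: 2, 15 (2 points).
  x = 1: rhs = 14, matching y values: none (0 points).
  x = 2: rhs = 13, matching y values: 8, 9 (2 points).
  x = 3: rhs = 7, matching y values: none (0 points).
  x = 4: rhs = 2, matching y values: 6, 11 (2 points).
  x = 5: rhs = 4, matching y values: 2, 15 (2 points).
  x = 6: rhs = 2, matching y values: 6, 11 (2 points).
  x = 7: rhs = 2, matching y values: 6, 11 (2 points).
  x = 8: rhs = 10, matching y values: none (0 points).
  x = 9: rhs = 15, matching y values: 7, 10 (2 points).
  x = 10: rhs = 6, matching y values: none (0 points).
  x = 11: rhs = 6, matching y values: none (0 points).
  x = 12: rhs = 4, matching y values: 2, 15 (2 points).
  x = 13: rhs = 6, matching y values: none (0 points).
  x = 14: rhs = 1, matching y values: 1, 16 (2 points).
  x = 15: rhs = 12, matching y values: none (0 points).
  x = 16: rhs = 11, matching y values: none (0 points).
Total affine count: 18.
Full point count |E(F_17)| = 18 + 1 = 19.
Hasse bound: |19 − (17+1)| = |1| = 1 ≤ 2√17 ≈ 8.2462 ✓.


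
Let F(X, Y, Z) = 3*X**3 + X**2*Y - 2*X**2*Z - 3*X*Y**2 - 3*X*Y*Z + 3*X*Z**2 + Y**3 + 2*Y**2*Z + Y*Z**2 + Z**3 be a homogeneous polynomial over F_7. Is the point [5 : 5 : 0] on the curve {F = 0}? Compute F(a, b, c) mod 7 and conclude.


F(5,5,0) ≡ 5 (mod 7); P is NOT on the curve.

Evaluate F(5, 5, 0) term-by-term (mod 7).
  3*X**3 ↦ 3·125·1·1 = 375
  X**2*Y ↦ 1·25·5·1 = 125
  -2*X**2*Z ↦ -2·25·1·0 = 0
  -3*X*Y**2 ↦ -3·5·25·1 = -375
  -3*X*Y*Z ↦ -3·5·5·0 = 0
  3*X*Z**2 ↦ 3·5·1·0 = 0
  Y**3 ↦ 1·1·125·1 = 125
  2*Y**2*Z ↦ 2·1·25·0 = 0
  Y*Z**2 ↦ 1·1·5·0 = 0
  Z**3 ↦ 1·1·1·0 = 0
Sum: F(5, 5, 0) = (375) + (125) + (0) + (-375) + (0) + (0) + (125) + (0) + (0) + (0) = 250.
Reducing mod 7: 250 ≡ 5 (mod 7).
Since F(a, b, c) ≡ 5 ≠ 0 (mod 7), P does NOT lie on the curve.


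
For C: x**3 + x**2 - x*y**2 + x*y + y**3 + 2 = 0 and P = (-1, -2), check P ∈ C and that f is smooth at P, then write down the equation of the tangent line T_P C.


Tangent line at P: -5*x + 7*y + 9 = 0.

Step 1: f(-1, -2) = 0, so P lies on C.
Step 2: partial derivatives
  f_x(x, y) = 3*x**2 + 2*x - y**2 + y, f_y(x, y) = -2*x*y + x + 3*y**2.
  f_x(P) = -5, f_y(P) = 7 (gradient nonzero, so P is smooth).
Step 3: tangent line at P: -5·(x − -1) + 7·(y − -2) = 0.
Expanding: -5*x + 7*y + 9 = 0.


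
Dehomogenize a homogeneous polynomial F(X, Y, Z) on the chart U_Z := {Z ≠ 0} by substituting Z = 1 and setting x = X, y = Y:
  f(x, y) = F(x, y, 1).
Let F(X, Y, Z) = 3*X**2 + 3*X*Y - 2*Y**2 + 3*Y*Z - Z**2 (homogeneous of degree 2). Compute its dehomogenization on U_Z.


f(x, y) = 3*x**2 + 3*x*y - 2*y**2 + 3*y - 1

On U_Z we set Z = 1. Each monomial c·X^i·Y^j·Z^k in F becomes c·x^i·y^j·1^k = c·x^i·y^j.
Substituting Z = 1: F(X, Y, 1) = 3*x**2 + 3*x*y - 2*y**2 + 3*y - 1.
Note: deg(f) ≤ deg(F) = 2; strict inequality happens when F is divisible by Z (lost terms).


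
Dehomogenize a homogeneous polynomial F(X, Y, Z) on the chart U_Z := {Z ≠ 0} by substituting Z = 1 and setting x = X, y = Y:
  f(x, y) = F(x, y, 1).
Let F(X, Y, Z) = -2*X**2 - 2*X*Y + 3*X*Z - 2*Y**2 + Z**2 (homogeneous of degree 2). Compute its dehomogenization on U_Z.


f(x, y) = -2*x**2 - 2*x*y + 3*x - 2*y**2 + 1

On U_Z we set Z = 1. Each monomial c·X^i·Y^j·Z^k in F becomes c·x^i·y^j·1^k = c·x^i·y^j.
Substituting Z = 1: F(X, Y, 1) = -2*x**2 - 2*x*y + 3*x - 2*y**2 + 1.
Note: deg(f) ≤ deg(F) = 2; strict inequality happens when F is divisible by Z (lost terms).


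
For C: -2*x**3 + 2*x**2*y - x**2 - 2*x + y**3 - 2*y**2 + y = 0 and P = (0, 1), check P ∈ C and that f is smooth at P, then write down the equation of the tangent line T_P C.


Tangent line at P: -2*x = 0.

Step 1: f(0, 1) = 0, so P lies on C.
Step 2: partial derivatives
  f_x(x, y) = -6*x**2 + 4*x*y - 2*x - 2, f_y(x, y) = 2*x**2 + 3*y**2 - 4*y + 1.
  f_x(P) = -2, f_y(P) = 0 (gradient nonzero, so P is smooth).
Step 3: tangent line at P: -2·(x − 0) + 0·(y − 1) = 0.
Expanding: -2*x = 0.


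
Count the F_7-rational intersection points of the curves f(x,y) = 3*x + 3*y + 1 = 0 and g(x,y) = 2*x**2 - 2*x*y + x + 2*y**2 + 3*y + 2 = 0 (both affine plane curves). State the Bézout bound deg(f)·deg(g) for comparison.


Common zeros: {(3, 6), (4, 5)}; count = 2; Bézout bound = 2.

deg(f) = 1, deg(g) = 2, so Bézout bound = 2.
Scan x ∈ F_7. For each x, list the y ∈ F_7 with f(x, y) ≡ 0 and those with g(x, y) ≡ 0 (mod 7); the common zeros in that column are the intersection.
  x = 0: f ≡ 0 at y ∈ {2}; g ≡ 0 at y ∈ {1}; common: ∅.
  x = 1: f ≡ 0 at y ∈ {1}; g ≡ 0 at y ∈ ∅; common: ∅.
  x = 2: f ≡ 0 at y ∈ {0}; g ≡ 0 at y ∈ ∅; common: ∅.
  x = 3: f ≡ 0 at y ∈ {6}; g ≡ 0 at y ∈ {6}; common: {6}.
  x = 4: f ≡ 0 at y ∈ {5}; g ≡ 0 at y ∈ {1, 5}; common: {5}.
  x = 5: f ≡ 0 at y ∈ {4}; g ≡ 0 at y ∈ ∅; common: ∅.
  x = 6: f ≡ 0 at y ∈ {3}; g ≡ 0 at y ∈ {2, 6}; common: ∅.
Collecting: common zeros = {(3, 6), (4, 5)}, so the count is 2.
Comparison with the Bézout bound: 2 ≤ 2 = deg(f)·deg(g), as expected for curves with no common component (the bound is attained).


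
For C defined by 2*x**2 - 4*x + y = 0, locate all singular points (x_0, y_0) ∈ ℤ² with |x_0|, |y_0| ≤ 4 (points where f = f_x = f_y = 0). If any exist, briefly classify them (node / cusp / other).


No singular points in the scanned grid; C is smooth there.

Compute partial derivatives:
  f_x = 4*x - 4.
  f_y = 1.
f_y = 1 is a nonzero constant, so f_y never vanishes: no point (x, y) can satisfy f = f_x = f_y = 0. In particular no (x, y) ∈ {−4, ..., 4}² is singular; the curve is smooth.


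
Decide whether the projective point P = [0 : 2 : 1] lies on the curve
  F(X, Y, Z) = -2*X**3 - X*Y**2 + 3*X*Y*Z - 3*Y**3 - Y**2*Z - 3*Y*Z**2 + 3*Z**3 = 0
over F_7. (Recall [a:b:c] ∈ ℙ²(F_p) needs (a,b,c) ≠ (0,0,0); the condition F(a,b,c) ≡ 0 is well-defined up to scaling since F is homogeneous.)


F(0,2,1) ≡ 4 (mod 7); P is NOT on the curve.

Evaluate F(0, 2, 1) term-by-term (mod 7).
  -2*X**3 ↦ -2·0·1·1 = 0
  -X*Y**2 ↦ -1·0·4·1 = 0
  3*X*Y*Z ↦ 3·0·2·1 = 0
  -3*Y**3 ↦ -3·1·8·1 = -24
  -Y**2*Z ↦ -1·1·4·1 = -4
  -3*Y*Z**2 ↦ -3·1·2·1 = -6
  3*Z**3 ↦ 3·1·1·1 = 3
Sum: F(0, 2, 1) = (0) + (0) + (0) + (-24) + (-4) + (-6) + (3) = -31.
Reducing mod 7: -31 ≡ 4 (mod 7).
Since F(a, b, c) ≡ 4 ≠ 0 (mod 7), P does NOT lie on the curve.


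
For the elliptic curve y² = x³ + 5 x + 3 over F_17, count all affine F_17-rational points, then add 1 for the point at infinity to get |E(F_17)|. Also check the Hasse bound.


Affine points = {(1, 3), (1, 14), (2, 2), (2, 15), (4, 6), (4, 11), (5, 0), (10, 4), (10, 13), (13, 2), (13, 15), (15, 6), (15, 11)}; affine count = 13; |E(F_17)| = 14.

Discriminant check: Δ ∝ 4a³ + 27b² = 4·5³ + 27·3² = 4·125 + 27·9 ≡ 12 (mod 17). Nonzero ⇒ E is nonsingular.
For each x ∈ F_17, compute rhs = x³ + 5·x + 3 mod 17, then count y ∈ F_17 with y² ≡ rhs.
  x = 0: rhs = 3, matching y values: none (0 points).
  x = 1: rhs = 9, matching y values: 3, 14 (2 points).
  x = 2: rhs = 4, matching y values: 2, 15 (2 points).
  x = 3: rhs = 11, matching y values: none (0 points).
  x = 4: rhs = 2, matching y values: 6, 11 (2 points).
  x = 5: rhs = 0, matching y values: 0 (1 points).
  x = 6: rhs = 11, matching y values: none (0 points).
  x = 7: rhs = 7, matching y values: none (0 points).
  x = 8: rhs = 11, matching y values: none (0 points).
  x = 9: rhs = 12, matching y values: none (0 points).
  x = 10: rhs = 16, matching y values: 4, 13 (2 points).
  x = 11: rhs = 12, matching y values: none (0 points).
  x = 12: rhs = 6, matching y values: none (0 points).
  x = 13: rhs = 4, matching y values: 2, 15 (2 points).
  x = 14: rhs = 12, matching y values: none (0 points).
  x = 15: rhs = 2, matching y values: 6, 11 (2 points).
  x = 16: rhs = 14, matching y values: none (0 points).
Total affine count: 13.
Full point count |E(F_17)| = 13 + 1 = 14.
Hasse bound: |14 − (17+1)| = |-4| = 4 ≤ 2√17 ≈ 8.2462 ✓.


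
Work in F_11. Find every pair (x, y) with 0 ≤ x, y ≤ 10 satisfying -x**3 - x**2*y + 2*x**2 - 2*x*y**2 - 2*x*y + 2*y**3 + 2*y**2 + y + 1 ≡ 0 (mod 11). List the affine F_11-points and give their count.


Affine F_11-points: {(0, 4), (0, 7), (0, 10), (1, 5), (2, 6), (3, 4), (3, 10), (6, 0), (6, 1), (6, 4), (7, 3), (7, 6), (7, 8), (8, 9), (9, 6), (10, 9)}; count = 16.

For each of the 121 pairs (x, y) ∈ F_11², evaluate f(x, y) mod 11. Record the zeros.
  x = 0: [0↦1, 1↦6, 2↦5, 3↦10, 4↦0, 5↦9, 6↦5, 7↦0, 8↦6, 9↦2, 10↦0]  zeros at y ∈ {4, 7, 10}
  x = 1: [0↦2, 1↦2, 2↦3, 3↦6, 4↦1, 5↦0, 6↦4, 7↦3, 8↦9, 9↦1, 10↦2]  zeros at y ∈ {5}
  x = 2: [0↦1, 1↦5, 2↦6, 3↦5, 4↦3, 5↦1, 6↦0, 7↦1, 8↦5, 9↦2, 10↦4]  zeros at y ∈ {6}
  x = 3: [0↦3, 1↦9, 2↦8, 3↦1, 4↦0, 5↦6, 6↦9, 7↦10, 8↦10, 9↦10, 10↦0]  zeros at y ∈ {4, 10}
  x = 4: [0↦2, 1↦8, 2↦3, 3↦10, 4↦8, 5↦9, 6↦3, 7↦2, 8↦7, 9↦8, 10↦6]  zeros at y ∈ ∅
  x = 5: [0↦3, 1↦7, 2↦7, 3↦4, 4↦10, 5↦4, 6↦9, 7↦4, 8↦1, 9↦1, 10↦5]  zeros at y ∈ ∅
  x = 6: [0↦0, 1↦0, 2↦3, 3↦10, 4↦0, 5↦7, 6↦10, 7↦10, 8↦8, 9↦5, 10↦2]  zeros at y ∈ {0, 1, 4}
  x = 7: [0↦9, 1↦3, 2↦7, 3↦0, 4↦5, 5↦1, 6↦0, 7↦3, 8↦0, 9↦3, 10↦2]  zeros at y ∈ {3, 6, 8}
  x = 8: [0↦2, 1↦10, 2↦2, 3↦1, 4↦8, 5↦2, 6↦6, 7↦10, 8↦4, 9↦0, 10↦10]  zeros at y ∈ {9}
  x = 9: [0↦6, 1↦4, 2↦4, 3↦7, 4↦3, 5↦4, 6↦0, 7↦3, 8↦3, 9↦1, 10↦9]  zeros at y ∈ {6}
  x = 10: [0↦4, 1↦1, 2↦7, 3↦1, 4↦6, 5↦1, 6↦9, 7↦9, 8↦2, 9↦0, 10↦4]  zeros at y ∈ {9}
Collecting zeros: affine points = {(0, 4), (0, 7), (0, 10), (1, 5), (2, 6), (3, 4), (3, 10), (6, 0), (6, 1), (6, 4), (7, 3), (7, 6), (7, 8), (8, 9), (9, 6), (10, 9)}.
Total count |C(F_11)_aff| = 16.


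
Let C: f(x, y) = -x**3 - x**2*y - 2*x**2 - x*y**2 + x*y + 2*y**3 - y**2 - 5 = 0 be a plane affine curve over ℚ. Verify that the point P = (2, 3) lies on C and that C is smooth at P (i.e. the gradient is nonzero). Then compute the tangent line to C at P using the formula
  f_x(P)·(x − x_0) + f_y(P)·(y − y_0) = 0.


Tangent line at P: -38*x + 34*y - 26 = 0.

Step 1: f(2, 3) = 0, so P lies on C.
Step 2: partial derivatives
  f_x(x, y) = -3*x**2 - 2*x*y - 4*x - y**2 + y, f_y(x, y) = -x**2 - 2*x*y + x + 6*y**2 - 2*y.
  f_x(P) = -38, f_y(P) = 34 (gradient nonzero, so P is smooth).
Step 3: tangent line at P: -38·(x − 2) + 34·(y − 3) = 0.
Expanding: -38*x + 34*y - 26 = 0.


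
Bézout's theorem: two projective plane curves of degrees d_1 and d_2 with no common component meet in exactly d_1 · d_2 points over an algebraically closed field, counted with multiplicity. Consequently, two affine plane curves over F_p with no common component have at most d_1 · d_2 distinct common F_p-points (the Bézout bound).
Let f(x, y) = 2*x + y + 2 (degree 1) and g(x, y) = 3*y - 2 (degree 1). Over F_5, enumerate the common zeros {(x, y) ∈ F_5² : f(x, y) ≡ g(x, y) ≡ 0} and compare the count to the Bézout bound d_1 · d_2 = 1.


Common zeros: {(2, 4)}; count = 1; Bézout bound = 1.

deg(f) = 1, deg(g) = 1, so Bézout bound = 1.
Scan x ∈ F_5. For each x, list the y ∈ F_5 with f(x, y) ≡ 0 and those with g(x, y) ≡ 0 (mod 5); the common zeros in that column are the intersection.
  x = 0: f ≡ 0 at y ∈ {3}; g ≡ 0 at y ∈ {4}; common: ∅.
  x = 1: f ≡ 0 at y ∈ {1}; g ≡ 0 at y ∈ {4}; common: ∅.
  x = 2: f ≡ 0 at y ∈ {4}; g ≡ 0 at y ∈ {4}; common: {4}.
  x = 3: f ≡ 0 at y ∈ {2}; g ≡ 0 at y ∈ {4}; common: ∅.
  x = 4: f ≡ 0 at y ∈ {0}; g ≡ 0 at y ∈ {4}; common: ∅.
Collecting: common zeros = {(2, 4)}, so the count is 1.
Comparison with the Bézout bound: 1 ≤ 1 = deg(f)·deg(g), as expected for curves with no common component (the bound is attained).


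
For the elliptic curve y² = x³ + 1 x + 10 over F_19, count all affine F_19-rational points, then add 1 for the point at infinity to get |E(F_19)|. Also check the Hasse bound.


Affine points = {(2, 1), (2, 18), (5, 8), (5, 11), (6, 2), (6, 17), (8, 6), (8, 13), (9, 8), (9, 11), (13, 4), (13, 15), (17, 0)}; affine count = 13; |E(F_19)| = 14.

Discriminant check: Δ ∝ 4a³ + 27b² = 4·1³ + 27·10² = 4·1 + 27·100 ≡ 6 (mod 19). Nonzero ⇒ E is nonsingular.
For each x ∈ F_19, compute rhs = x³ + 1·x + 10 mod 19, then count y ∈ F_19 with y² ≡ rhs.
  x = 0: rhs = 10, matching y values: none (0 points).
  x = 1: rhs = 12, matching y values: none (0 points).
  x = 2: rhs = 1, matching y values: 1, 18 (2 points).
  x = 3: rhs = 2, matching y values: none (0 points).
  x = 4: rhs = 2, matching y values: none (0 points).
  x = 5: rhs = 7, matching y values: 8, 11 (2 points).
  x = 6: rhs = 4, matching y values: 2, 17 (2 points).
  x = 7: rhs = 18, matching y values: none (0 points).
  x = 8: rhs = 17, matching y values: 6, 13 (2 points).
  x = 9: rhs = 7, matching y values: 8, 11 (2 points).
  x = 10: rhs = 13, matching y values: none (0 points).
  x = 11: rhs = 3, matching y values: none (0 points).
  x = 12: rhs = 2, matching y values: none (0 points).
  x = 13: rhs = 16, matching y values: 4, 15 (2 points).
  x = 14: rhs = 13, matching y values: none (0 points).
  x = 15: rhs = 18, matching y values: none (0 points).
  x = 16: rhs = 18, matching y values: none (0 points).
  x = 17: rhs = 0, matching y values: 0 (1 points).
  x = 18: rhs = 8, matching y values: none (0 points).
Total affine count: 13.
Full point count |E(F_19)| = 13 + 1 = 14.
Hasse bound: |14 − (19+1)| = |-6| = 6 ≤ 2√19 ≈ 8.7178 ✓.


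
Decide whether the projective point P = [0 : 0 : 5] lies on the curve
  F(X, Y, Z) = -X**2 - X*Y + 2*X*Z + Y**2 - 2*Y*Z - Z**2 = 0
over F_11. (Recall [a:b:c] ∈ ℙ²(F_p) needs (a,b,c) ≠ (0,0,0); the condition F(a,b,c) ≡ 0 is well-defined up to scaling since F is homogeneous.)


F(0,0,5) ≡ 8 (mod 11); P is NOT on the curve.

Evaluate F(0, 0, 5) term-by-term (mod 11).
  -X**2 ↦ -1·0·1·1 = 0
  -X*Y ↦ -1·0·0·1 = 0
  2*X*Z ↦ 2·0·1·5 = 0
  Y**2 ↦ 1·1·0·1 = 0
  -2*Y*Z ↦ -2·1·0·5 = 0
  -Z**2 ↦ -1·1·1·25 = -25
Sum: F(0, 0, 5) = (0) + (0) + (0) + (0) + (0) + (-25) = -25.
Reducing mod 11: -25 ≡ 8 (mod 11).
Since F(a, b, c) ≡ 8 ≠ 0 (mod 11), P does NOT lie on the curve.


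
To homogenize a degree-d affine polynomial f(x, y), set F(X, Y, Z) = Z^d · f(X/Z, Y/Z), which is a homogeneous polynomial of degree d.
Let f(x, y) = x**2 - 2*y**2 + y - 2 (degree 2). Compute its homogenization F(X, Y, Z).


F(X, Y, Z) = X**2 - 2*Y**2 + Y*Z - 2*Z**2

deg(f) = 2.
Substitute x = X/Z, y = Y/Z into f, then multiply by Z^2.
  monomial 1·x^2·y^0 ↦ 1·X^2·Y^0·Z^0.
  monomial -2·x^0·y^2 ↦ -2·X^0·Y^2·Z^0.
  monomial 1·x^0·y^1 ↦ 1·X^0·Y^1·Z^1.
  monomial -2·x^0·y^0 ↦ -2·X^0·Y^0·Z^2.
Collecting: F(X, Y, Z) = X**2 - 2*Y**2 + Y*Z - 2*Z**2.


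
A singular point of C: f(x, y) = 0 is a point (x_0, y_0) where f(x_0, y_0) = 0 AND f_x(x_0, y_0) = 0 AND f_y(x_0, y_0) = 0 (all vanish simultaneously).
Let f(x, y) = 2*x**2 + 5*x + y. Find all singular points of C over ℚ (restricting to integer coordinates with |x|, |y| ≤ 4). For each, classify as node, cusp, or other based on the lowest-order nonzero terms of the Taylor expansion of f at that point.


No singular points in the scanned grid; C is smooth there.

Compute partial derivatives:
  f_x = 4*x + 5.
  f_y = 1.
f_y = 1 is a nonzero constant, so f_y never vanishes: no point (x, y) can satisfy f = f_x = f_y = 0. In particular no (x, y) ∈ {−4, ..., 4}² is singular; the curve is smooth.


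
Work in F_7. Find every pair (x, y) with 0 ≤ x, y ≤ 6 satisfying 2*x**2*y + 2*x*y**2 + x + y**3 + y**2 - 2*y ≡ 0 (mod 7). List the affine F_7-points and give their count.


Affine F_7-points: {(0, 0), (0, 1), (0, 5), (1, 2), (2, 1), (2, 2), (2, 6), (3, 6), (4, 5)}; count = 9.

For each of the 49 pairs (x, y) ∈ F_7², evaluate f(x, y) mod 7. Record the zeros.
  x = 0: [0↦0, 1↦0, 2↦1, 3↦2, 4↦2, 5↦0, 6↦2]  zeros at y ∈ {0, 1, 5}
  x = 1: [0↦1, 1↦5, 2↦0, 3↦6, 4↦1, 5↦5, 6↦3]  zeros at y ∈ {2}
  x = 2: [0↦2, 1↦0, 2↦0, 3↦1, 4↦2, 5↦2, 6↦0]  zeros at y ∈ {1, 2, 6}
  x = 3: [0↦3, 1↦6, 2↦1, 3↦1, 4↦5, 5↦5, 6↦0]  zeros at y ∈ {6}
  x = 4: [0↦4, 1↦2, 2↦3, 3↦6, 4↦3, 5↦0, 6↦3]  zeros at y ∈ {5}
  x = 5: [0↦5, 1↦2, 2↦6, 3↦2, 4↦3, 5↦1, 6↦2]  zeros at y ∈ ∅
  x = 6: [0↦6, 1↦6, 2↦3, 3↦3, 4↦5, 5↦1, 6↦4]  zeros at y ∈ ∅
Collecting zeros: affine points = {(0, 0), (0, 1), (0, 5), (1, 2), (2, 1), (2, 2), (2, 6), (3, 6), (4, 5)}.
Total count |C(F_7)_aff| = 9.


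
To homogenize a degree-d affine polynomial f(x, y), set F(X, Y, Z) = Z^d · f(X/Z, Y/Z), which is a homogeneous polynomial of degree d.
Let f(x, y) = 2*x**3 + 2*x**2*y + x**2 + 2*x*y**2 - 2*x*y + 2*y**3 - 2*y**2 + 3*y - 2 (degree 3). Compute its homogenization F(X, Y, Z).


F(X, Y, Z) = 2*X**3 + 2*X**2*Y + X**2*Z + 2*X*Y**2 - 2*X*Y*Z + 2*Y**3 - 2*Y**2*Z + 3*Y*Z**2 - 2*Z**3

deg(f) = 3.
Substitute x = X/Z, y = Y/Z into f, then multiply by Z^3.
  monomial 2·x^3·y^0 ↦ 2·X^3·Y^0·Z^0.
  monomial 2·x^2·y^1 ↦ 2·X^2·Y^1·Z^0.
  monomial 1·x^2·y^0 ↦ 1·X^2·Y^0·Z^1.
  monomial 2·x^1·y^2 ↦ 2·X^1·Y^2·Z^0.
  monomial -2·x^1·y^1 ↦ -2·X^1·Y^1·Z^1.
  monomial 2·x^0·y^3 ↦ 2·X^0·Y^3·Z^0.
  monomial -2·x^0·y^2 ↦ -2·X^0·Y^2·Z^1.
  monomial 3·x^0·y^1 ↦ 3·X^0·Y^1·Z^2.
  monomial -2·x^0·y^0 ↦ -2·X^0·Y^0·Z^3.
Collecting: F(X, Y, Z) = 2*X**3 + 2*X**2*Y + X**2*Z + 2*X*Y**2 - 2*X*Y*Z + 2*Y**3 - 2*Y**2*Z + 3*Y*Z**2 - 2*Z**3.


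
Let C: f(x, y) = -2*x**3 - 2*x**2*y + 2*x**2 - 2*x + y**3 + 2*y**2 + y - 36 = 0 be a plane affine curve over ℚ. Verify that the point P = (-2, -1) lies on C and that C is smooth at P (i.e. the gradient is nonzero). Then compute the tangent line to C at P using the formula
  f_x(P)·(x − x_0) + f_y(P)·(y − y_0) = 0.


Tangent line at P: -42*x - 8*y - 92 = 0.

Step 1: f(-2, -1) = 0, so P lies on C.
Step 2: partial derivatives
  f_x(x, y) = -6*x**2 - 4*x*y + 4*x - 2, f_y(x, y) = -2*x**2 + 3*y**2 + 4*y + 1.
  f_x(P) = -42, f_y(P) = -8 (gradient nonzero, so P is smooth).
Step 3: tangent line at P: -42·(x − -2) + -8·(y − -1) = 0.
Expanding: -42*x - 8*y - 92 = 0.


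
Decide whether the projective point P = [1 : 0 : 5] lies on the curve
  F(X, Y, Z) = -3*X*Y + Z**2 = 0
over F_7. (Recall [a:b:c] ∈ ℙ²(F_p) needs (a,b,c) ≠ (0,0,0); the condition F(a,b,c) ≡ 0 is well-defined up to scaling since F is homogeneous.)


F(1,0,5) ≡ 4 (mod 7); P is NOT on the curve.

Evaluate F(1, 0, 5) term-by-term (mod 7).
  -3*X*Y ↦ -3·1·0·1 = 0
  Z**2 ↦ 1·1·1·25 = 25
Sum: F(1, 0, 5) = (0) + (25) = 25.
Reducing mod 7: 25 ≡ 4 (mod 7).
Since F(a, b, c) ≡ 4 ≠ 0 (mod 7), P does NOT lie on the curve.


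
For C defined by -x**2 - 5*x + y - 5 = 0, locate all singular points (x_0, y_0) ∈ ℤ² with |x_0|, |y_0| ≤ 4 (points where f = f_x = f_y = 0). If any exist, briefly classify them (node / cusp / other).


No singular points in the scanned grid; C is smooth there.

Compute partial derivatives:
  f_x = -2*x - 5.
  f_y = 1.
f_y = 1 is a nonzero constant, so f_y never vanishes: no point (x, y) can satisfy f = f_x = f_y = 0. In particular no (x, y) ∈ {−4, ..., 4}² is singular; the curve is smooth.


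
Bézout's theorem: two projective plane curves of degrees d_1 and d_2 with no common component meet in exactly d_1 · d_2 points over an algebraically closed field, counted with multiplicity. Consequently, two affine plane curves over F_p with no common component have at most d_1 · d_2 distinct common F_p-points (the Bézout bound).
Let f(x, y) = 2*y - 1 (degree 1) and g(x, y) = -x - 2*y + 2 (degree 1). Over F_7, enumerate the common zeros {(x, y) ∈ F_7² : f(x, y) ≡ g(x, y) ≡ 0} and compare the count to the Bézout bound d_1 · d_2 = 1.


Common zeros: {(1, 4)}; count = 1; Bézout bound = 1.

deg(f) = 1, deg(g) = 1, so Bézout bound = 1.
Scan x ∈ F_7. For each x, list the y ∈ F_7 with f(x, y) ≡ 0 and those with g(x, y) ≡ 0 (mod 7); the common zeros in that column are the intersection.
  x = 0: f ≡ 0 at y ∈ {4}; g ≡ 0 at y ∈ {1}; common: ∅.
  x = 1: f ≡ 0 at y ∈ {4}; g ≡ 0 at y ∈ {4}; common: {4}.
  x = 2: f ≡ 0 at y ∈ {4}; g ≡ 0 at y ∈ {0}; common: ∅.
  x = 3: f ≡ 0 at y ∈ {4}; g ≡ 0 at y ∈ {3}; common: ∅.
  x = 4: f ≡ 0 at y ∈ {4}; g ≡ 0 at y ∈ {6}; common: ∅.
  x = 5: f ≡ 0 at y ∈ {4}; g ≡ 0 at y ∈ {2}; common: ∅.
  x = 6: f ≡ 0 at y ∈ {4}; g ≡ 0 at y ∈ {5}; common: ∅.
Collecting: common zeros = {(1, 4)}, so the count is 1.
Comparison with the Bézout bound: 1 ≤ 1 = deg(f)·deg(g), as expected for curves with no common component (the bound is attained).


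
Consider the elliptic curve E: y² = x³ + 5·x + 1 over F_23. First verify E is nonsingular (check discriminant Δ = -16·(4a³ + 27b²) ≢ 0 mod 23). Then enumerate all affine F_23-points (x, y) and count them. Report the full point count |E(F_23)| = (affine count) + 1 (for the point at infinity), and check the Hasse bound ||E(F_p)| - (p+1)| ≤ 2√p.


Affine points = {(0, 1), (0, 22), (4, 4), (4, 19), (5, 6), (5, 17), (8, 1), (8, 22), (9, 4), (9, 19), (10, 4), (10, 19), (12, 8), (12, 15), (13, 3), (13, 20), (14, 3), (14, 20), (15, 1), (15, 22), (17, 10), (17, 13), (18, 9), (18, 14), (19, 3), (19, 20), (21, 11), (21, 12), (22, 8), (22, 15)}; affine count = 30; |E(F_23)| = 31.

Discriminant check: Δ ∝ 4a³ + 27b² = 4·5³ + 27·1² = 4·125 + 27·1 ≡ 21 (mod 23). Nonzero ⇒ E is nonsingular.
For each x ∈ F_23, compute rhs = x³ + 5·x + 1 mod 23, then count y ∈ F_23 with y² ≡ rhs.
  x = 0: rhs = 1, matching y values: 1, 22 (2 points).
  x = 1: rhs = 7, matching y values: none (0 points).
  x = 2: rhs = 19, matching y values: none (0 points).
  x = 3: rhs = 20, matching y values: none (0 points).
  x = 4: rhs = 16, matching y values: 4, 19 (2 points).
  x = 5: rhs = 13, matching y values: 6, 17 (2 points).
  x = 6: rhs = 17, matching y values: none (0 points).
  x = 7: rhs = 11, matching y values: none (0 points).
  x = 8: rhs = 1, matching y values: 1, 22 (2 points).
  x = 9: rhs = 16, matching y values: 4, 19 (2 points).
  x = 10: rhs = 16, matching y values: 4, 19 (2 points).
  x = 11: rhs = 7, matching y values: none (0 points).
  x = 12: rhs = 18, matching y values: 8, 15 (2 points).
  x = 13: rhs = 9, matching y values: 3, 20 (2 points).
  x = 14: rhs = 9, matching y values: 3, 20 (2 points).
  x = 15: rhs = 1, matching y values: 1, 22 (2 points).
  x = 16: rhs = 14, matching y values: none (0 points).
  x = 17: rhs = 8, matching y values: 10, 13 (2 points).
  x = 18: rhs = 12, matching y values: 9, 14 (2 points).
  x = 19: rhs = 9, matching y values: 3, 20 (2 points).
  x = 20: rhs = 5, matching y values: none (0 points).
  x = 21: rhs = 6, matching y values: 11, 12 (2 points).
  x = 22: rhs = 18, matching y values: 8, 15 (2 points).
Total affine count: 30.
Full point count |E(F_23)| = 30 + 1 = 31.
Hasse bound: |31 − (23+1)| = |7| = 7 ≤ 2√23 ≈ 9.5917 ✓.


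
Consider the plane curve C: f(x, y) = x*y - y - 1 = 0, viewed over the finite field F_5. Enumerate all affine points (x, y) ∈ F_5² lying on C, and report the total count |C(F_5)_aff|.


Affine F_5-points: {(0, 4), (2, 1), (3, 3), (4, 2)}; count = 4.

For each of the 25 pairs (x, y) ∈ F_5², evaluate f(x, y) mod 5. Record the zeros.
  x = 0: [0↦4, 1↦3, 2↦2, 3↦1, 4↦0]  zeros at y ∈ {4}
  x = 1: [0↦4, 1↦4, 2↦4, 3↦4, 4↦4]  zeros at y ∈ ∅
  x = 2: [0↦4, 1↦0, 2↦1, 3↦2, 4↦3]  zeros at y ∈ {1}
  x = 3: [0↦4, 1↦1, 2↦3, 3↦0, 4↦2]  zeros at y ∈ {3}
  x = 4: [0↦4, 1↦2, 2↦0, 3↦3, 4↦1]  zeros at y ∈ {2}
Collecting zeros: affine points = {(0, 4), (2, 1), (3, 3), (4, 2)}.
Total count |C(F_5)_aff| = 4.


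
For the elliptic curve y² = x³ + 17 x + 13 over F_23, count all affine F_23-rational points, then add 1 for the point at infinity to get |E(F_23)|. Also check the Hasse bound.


Affine points = {(0, 6), (0, 17), (1, 10), (1, 13), (2, 3), (2, 20), (5, 4), (5, 19), (6, 3), (6, 20), (11, 6), (11, 17), (12, 6), (12, 17), (13, 4), (13, 19), (15, 3), (15, 20), (20, 2), (20, 21), (22, 8), (22, 15)}; affine count = 22; |E(F_23)| = 23.

Discriminant check: Δ ∝ 4a³ + 27b² = 4·17³ + 27·13² = 4·4913 + 27·169 ≡ 19 (mod 23). Nonzero ⇒ E is nonsingular.
For each x ∈ F_23, compute rhs = x³ + 17·x + 13 mod 23, then count y ∈ F_23 with y² ≡ rhs.
  x = 0: rhs = 13, matching y values: 6, 17 (2 points).
  x = 1: rhs = 8, matching y values: 10, 13 (2 points).
  x = 2: rhs = 9, matching y values: 3, 20 (2 points).
  x = 3: rhs = 22, matching y values: none (0 points).
  x = 4: rhs = 7, matching y values: none (0 points).
  x = 5: rhs = 16, matching y values: 4, 19 (2 points).
  x = 6: rhs = 9, matching y values: 3, 20 (2 points).
  x = 7: rhs = 15, matching y values: none (0 points).
  x = 8: rhs = 17, matching y values: none (0 points).
  x = 9: rhs = 21, matching y values: none (0 points).
  x = 10: rhs = 10, matching y values: none (0 points).
  x = 11: rhs = 13, matching y values: 6, 17 (2 points).
  x = 12: rhs = 13, matching y values: 6, 17 (2 points).
  x = 13: rhs = 16, matching y values: 4, 19 (2 points).
  x = 14: rhs = 5, matching y values: none (0 points).
  x = 15: rhs = 9, matching y values: 3, 20 (2 points).
  x = 16: rhs = 11, matching y values: none (0 points).
  x = 17: rhs = 17, matching y values: none (0 points).
  x = 18: rhs = 10, matching y values: none (0 points).
  x = 19: rhs = 19, matching y values: none (0 points).
  x = 20: rhs = 4, matching y values: 2, 21 (2 points).
  x = 21: rhs = 17, matching y values: none (0 points).
  x = 22: rhs = 18, matching y values: 8, 15 (2 points).
Total affine count: 22.
Full point count |E(F_23)| = 22 + 1 = 23.
Hasse bound: |23 − (23+1)| = |-1| = 1 ≤ 2√23 ≈ 9.5917 ✓.


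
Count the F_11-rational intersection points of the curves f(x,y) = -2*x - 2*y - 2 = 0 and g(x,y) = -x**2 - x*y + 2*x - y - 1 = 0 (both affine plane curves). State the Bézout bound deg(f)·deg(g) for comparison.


Common zeros: {(0, 10)}; count = 1; Bézout bound = 2.

deg(f) = 1, deg(g) = 2, so Bézout bound = 2.
Scan x ∈ F_11. For each x, list the y ∈ F_11 with f(x, y) ≡ 0 and those with g(x, y) ≡ 0 (mod 11); the common zeros in that column are the intersection.
  x = 0: f ≡ 0 at y ∈ {10}; g ≡ 0 at y ∈ {10}; common: {10}.
  x = 1: f ≡ 0 at y ∈ {9}; g ≡ 0 at y ∈ {0}; common: ∅.
  x = 2: f ≡ 0 at y ∈ {8}; g ≡ 0 at y ∈ {7}; common: ∅.
  x = 3: f ≡ 0 at y ∈ {7}; g ≡ 0 at y ∈ {10}; common: ∅.
  x = 4: f ≡ 0 at y ∈ {6}; g ≡ 0 at y ∈ {7}; common: ∅.
  x = 5: f ≡ 0 at y ∈ {5}; g ≡ 0 at y ∈ {1}; common: ∅.
  x = 6: f ≡ 0 at y ∈ {4}; g ≡ 0 at y ∈ {9}; common: ∅.
  x = 7: f ≡ 0 at y ∈ {3}; g ≡ 0 at y ∈ {1}; common: ∅.
  x = 8: f ≡ 0 at y ∈ {2}; g ≡ 0 at y ∈ {8}; common: ∅.
  x = 9: f ≡ 0 at y ∈ {1}; g ≡ 0 at y ∈ {9}; common: ∅.
  x = 10: f ≡ 0 at y ∈ {0}; g ≡ 0 at y ∈ ∅; common: ∅.
Collecting: common zeros = {(0, 10)}, so the count is 1.
Comparison with the Bézout bound: 1 ≤ 2 = deg(f)·deg(g), as expected for curves with no common component (the affine F_11-count falls short of the bound because intersections may lie at infinity, over extension fields, or carry multiplicity).


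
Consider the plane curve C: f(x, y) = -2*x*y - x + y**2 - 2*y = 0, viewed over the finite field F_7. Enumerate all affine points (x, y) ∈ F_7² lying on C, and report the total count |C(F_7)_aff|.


Affine F_7-points: {(0, 0), (0, 2), (2, 1), (2, 5), (4, 4), (4, 6)}; count = 6.

For each of the 49 pairs (x, y) ∈ F_7², evaluate f(x, y) mod 7. Record the zeros.
  x = 0: [0↦0, 1↦6, 2↦0, 3↦3, 4↦1, 5↦1, 6↦3]  zeros at y ∈ {0, 2}
  x = 1: [0↦6, 1↦3, 2↦2, 3↦3, 4↦6, 5↦4, 6↦4]  zeros at y ∈ ∅
  x = 2: [0↦5, 1↦0, 2↦4, 3↦3, 4↦4, 5↦0, 6↦5]  zeros at y ∈ {1, 5}
  x = 3: [0↦4, 1↦4, 2↦6, 3↦3, 4↦2, 5↦3, 6↦6]  zeros at y ∈ ∅
  x = 4: [0↦3, 1↦1, 2↦1, 3↦3, 4↦0, 5↦6, 6↦0]  zeros at y ∈ {4, 6}
  x = 5: [0↦2, 1↦5, 2↦3, 3↦3, 4↦5, 5↦2, 6↦1]  zeros at y ∈ ∅
  x = 6: [0↦1, 1↦2, 2↦5, 3↦3, 4↦3, 5↦5, 6↦2]  zeros at y ∈ ∅
Collecting zeros: affine points = {(0, 0), (0, 2), (2, 1), (2, 5), (4, 4), (4, 6)}.
Total count |C(F_7)_aff| = 6.


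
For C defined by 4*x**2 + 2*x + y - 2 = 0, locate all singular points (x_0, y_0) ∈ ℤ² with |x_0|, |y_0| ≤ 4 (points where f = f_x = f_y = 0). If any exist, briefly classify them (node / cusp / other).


No singular points in the scanned grid; C is smooth there.

Compute partial derivatives:
  f_x = 8*x + 2.
  f_y = 1.
f_y = 1 is a nonzero constant, so f_y never vanishes: no point (x, y) can satisfy f = f_x = f_y = 0. In particular no (x, y) ∈ {−4, ..., 4}² is singular; the curve is smooth.


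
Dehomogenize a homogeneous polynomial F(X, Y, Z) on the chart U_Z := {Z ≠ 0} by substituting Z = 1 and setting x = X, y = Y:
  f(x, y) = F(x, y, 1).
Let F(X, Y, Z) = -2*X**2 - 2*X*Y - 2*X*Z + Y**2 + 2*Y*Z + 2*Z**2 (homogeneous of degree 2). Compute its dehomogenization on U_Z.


f(x, y) = -2*x**2 - 2*x*y - 2*x + y**2 + 2*y + 2

On U_Z we set Z = 1. Each monomial c·X^i·Y^j·Z^k in F becomes c·x^i·y^j·1^k = c·x^i·y^j.
Substituting Z = 1: F(X, Y, 1) = -2*x**2 - 2*x*y - 2*x + y**2 + 2*y + 2.
Note: deg(f) ≤ deg(F) = 2; strict inequality happens when F is divisible by Z (lost terms).


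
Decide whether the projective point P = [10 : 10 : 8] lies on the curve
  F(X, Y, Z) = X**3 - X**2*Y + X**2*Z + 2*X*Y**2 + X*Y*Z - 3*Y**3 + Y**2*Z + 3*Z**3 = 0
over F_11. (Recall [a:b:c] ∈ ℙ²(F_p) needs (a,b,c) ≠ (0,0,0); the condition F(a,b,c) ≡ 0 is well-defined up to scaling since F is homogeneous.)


F(10,10,8) ≡ 10 (mod 11); P is NOT on the curve.

Evaluate F(10, 10, 8) term-by-term (mod 11).
  X**3 ↦ 1·1000·1·1 = 1000
  -X**2*Y ↦ -1·100·10·1 = -1000
  X**2*Z ↦ 1·100·1·8 = 800
  2*X*Y**2 ↦ 2·10·100·1 = 2000
  X*Y*Z ↦ 1·10·10·8 = 800
  -3*Y**3 ↦ -3·1·1000·1 = -3000
  Y**2*Z ↦ 1·1·100·8 = 800
  3*Z**3 ↦ 3·1·1·512 = 1536
Sum: F(10, 10, 8) = (1000) + (-1000) + (800) + (2000) + (800) + (-3000) + (800) + (1536) = 2936.
Reducing mod 11: 2936 ≡ 10 (mod 11).
Since F(a, b, c) ≡ 10 ≠ 0 (mod 11), P does NOT lie on the curve.
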